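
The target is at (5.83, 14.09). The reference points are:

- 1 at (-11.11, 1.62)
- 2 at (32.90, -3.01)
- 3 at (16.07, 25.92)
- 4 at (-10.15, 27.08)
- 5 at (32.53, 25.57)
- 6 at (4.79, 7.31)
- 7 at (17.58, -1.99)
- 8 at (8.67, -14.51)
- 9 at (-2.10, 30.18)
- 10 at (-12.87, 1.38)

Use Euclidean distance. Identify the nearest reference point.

Distances from (5.83, 14.09):
1: √((-16.94)² + (-12.47)²) = √(286.9636 + 155.5009) = 21.03
2: √((27.07)² + (-17.10)²) = √(732.7849 + 292.4100) = 32.02
3: √((10.24)² + (11.83)²) = √(104.8576 + 139.9489) = 15.65
4: √((-15.98)² + (12.99)²) = √(255.3604 + 168.7401) = 20.59
5: √((26.70)² + (11.48)²) = √(712.8900 + 131.7904) = 29.06
6: √((-1.04)² + (-6.78)²) = √(1.0816 + 45.9684) = 6.86
7: √((11.75)² + (-16.08)²) = √(138.0625 + 258.5664) = 19.92
8: √((2.84)² + (-28.60)²) = √(8.0656 + 817.9600) = 28.74
9: √((-7.93)² + (16.09)²) = √(62.8849 + 258.8881) = 17.94
10: √((-18.70)² + (-12.71)²) = √(349.6900 + 161.5441) = 22.61
Minimum: 6 at 6.86.

6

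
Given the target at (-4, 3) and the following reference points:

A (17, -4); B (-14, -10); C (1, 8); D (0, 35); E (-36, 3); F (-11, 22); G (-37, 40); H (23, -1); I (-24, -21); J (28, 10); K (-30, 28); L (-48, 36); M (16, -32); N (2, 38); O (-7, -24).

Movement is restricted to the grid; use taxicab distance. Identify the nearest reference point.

Distances from (-4, 3):
A: 28
B: 23
C: 10
D: 36
E: 32
F: 26
G: 70
H: 31
I: 44
J: 39
K: 51
L: 77
M: 55
N: 41
O: 30
Minimum: C at 10.

C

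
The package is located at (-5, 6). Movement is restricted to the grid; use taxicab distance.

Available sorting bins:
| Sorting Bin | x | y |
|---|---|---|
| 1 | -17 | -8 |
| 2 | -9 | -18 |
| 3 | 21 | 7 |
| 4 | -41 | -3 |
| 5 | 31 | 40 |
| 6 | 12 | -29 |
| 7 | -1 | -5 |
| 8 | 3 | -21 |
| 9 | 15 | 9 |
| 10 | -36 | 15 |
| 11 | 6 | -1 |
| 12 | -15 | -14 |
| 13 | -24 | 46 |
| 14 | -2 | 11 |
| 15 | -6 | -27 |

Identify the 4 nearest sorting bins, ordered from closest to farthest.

Distances from (-5, 6):
1: 26
2: 28
3: 27
4: 45
5: 70
6: 52
7: 15
8: 35
9: 23
10: 40
11: 18
12: 30
13: 59
14: 8
15: 34
Sorted: 14 (8) < 7 (15) < 11 (18) < 9 (23) < 1 (26) < 3 (27) < …

14, 7, 11, 9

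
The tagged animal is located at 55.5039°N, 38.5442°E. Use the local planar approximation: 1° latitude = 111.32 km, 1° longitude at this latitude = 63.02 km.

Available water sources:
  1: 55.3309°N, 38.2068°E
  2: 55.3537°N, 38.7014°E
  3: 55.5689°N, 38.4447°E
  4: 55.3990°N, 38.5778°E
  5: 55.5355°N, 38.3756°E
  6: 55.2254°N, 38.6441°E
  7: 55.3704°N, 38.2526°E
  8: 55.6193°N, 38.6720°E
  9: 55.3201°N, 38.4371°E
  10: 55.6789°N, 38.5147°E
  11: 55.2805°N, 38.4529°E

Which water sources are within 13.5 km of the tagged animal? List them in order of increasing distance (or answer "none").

3, 5, 4

Distances from 55.5039°N, 38.5442°E:
1: √((-0.1730·111.32)² + (-0.3374·63.02)²) = √(370.884430 + 452.112958) = 28.6879 km
2: √((-0.1502·111.32)² + (0.1572·63.02)²) = √(279.567228 + 98.143577) = 19.4348 km
3: √((0.0650·111.32)² + (-0.0995·63.02)²) = √(52.356802 + 39.319045) = 9.5748 km
4: √((-0.1049·111.32)² + (0.0336·63.02)²) = √(136.363259 + 4.483688) = 11.8679 km
5: √((0.0316·111.32)² + (-0.1686·63.02)²) = √(12.374298 + 112.894280) = 11.1923 km
6: √((-0.2785·111.32)² + (0.0999·63.02)²) = √(961.162447 + 39.635813) = 31.6354 km
7: √((-0.1335·111.32)² + (-0.2916·63.02)²) = √(220.855860 + 337.700604) = 23.6338 km
8: √((0.1154·111.32)² + (0.1278·63.02)²) = √(165.028143 + 64.866207) = 15.1623 km
9: √((-0.1838·111.32)² + (-0.1071·63.02)²) = √(418.636807 + 45.554967) = 21.5451 km
10: √((0.1750·111.32)² + (-0.0295·63.02)²) = √(379.509361 + 3.456216) = 19.5695 km
11: √((-0.2234·111.32)² + (-0.0913·63.02)²) = √(618.461590 + 33.105363) = 25.5258 km
Threshold 13.5 km: 3 (9.5748 km), 5 (11.1923 km), 4 (11.8679 km) are within range.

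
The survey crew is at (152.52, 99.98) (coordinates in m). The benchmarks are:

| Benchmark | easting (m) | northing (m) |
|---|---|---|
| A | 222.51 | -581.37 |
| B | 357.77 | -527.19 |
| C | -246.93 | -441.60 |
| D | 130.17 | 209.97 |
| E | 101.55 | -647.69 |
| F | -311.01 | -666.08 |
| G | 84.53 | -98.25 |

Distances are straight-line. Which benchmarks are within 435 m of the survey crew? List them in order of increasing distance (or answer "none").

Distances from (152.52, 99.98):
A: 684.94 m
B: 659.90 m
C: 672.96 m
D: 112.24 m
E: 749.41 m
F: 895.38 m
G: 209.57 m
Threshold 435 m: D (112.24 m), G (209.57 m) are within range.

D, G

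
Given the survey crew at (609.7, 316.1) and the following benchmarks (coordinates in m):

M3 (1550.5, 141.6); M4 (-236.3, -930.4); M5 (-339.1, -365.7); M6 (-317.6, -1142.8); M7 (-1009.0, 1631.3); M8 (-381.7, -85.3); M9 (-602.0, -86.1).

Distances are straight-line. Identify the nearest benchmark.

Distances from (609.7, 316.1):
M3: √((940.8)² + (-174.5)²) = √(885104.640 + 30450.250) = 956.8 m
M4: √((-846.0)² + (-1246.5)²) = √(715716.000 + 1553762.250) = 1506.5 m
M5: √((-948.8)² + (-681.8)²) = √(900221.440 + 464851.240) = 1168.4 m
M6: √((-927.3)² + (-1458.9)²) = √(859885.290 + 2128389.210) = 1728.7 m
M7: √((-1618.7)² + (1315.2)²) = √(2620189.690 + 1729751.040) = 2085.7 m
M8: √((-991.4)² + (-401.4)²) = √(982873.960 + 161121.960) = 1069.6 m
M9: √((-1211.7)² + (-402.2)²) = √(1468216.890 + 161764.840) = 1276.7 m
Minimum: M3 at 956.8 m.

M3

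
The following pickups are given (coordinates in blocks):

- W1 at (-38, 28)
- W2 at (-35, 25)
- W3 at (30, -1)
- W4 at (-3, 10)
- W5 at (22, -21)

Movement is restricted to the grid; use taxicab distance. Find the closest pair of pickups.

Pairwise distances:
W1–W2: |3| + |-3| = 3 + 3 = 6 blocks
W1–W3: |68| + |-29| = 68 + 29 = 97 blocks
W1–W4: |35| + |-18| = 35 + 18 = 53 blocks
W1–W5: |60| + |-49| = 60 + 49 = 109 blocks
W2–W3: |65| + |-26| = 65 + 26 = 91 blocks
W2–W4: |32| + |-15| = 32 + 15 = 47 blocks
W2–W5: |57| + |-46| = 57 + 46 = 103 blocks
W3–W4: |-33| + |11| = 33 + 11 = 44 blocks
W3–W5: |-8| + |-20| = 8 + 20 = 28 blocks
W4–W5: |25| + |-31| = 25 + 31 = 56 blocks
Closest pair: W1–W2 at 6 blocks.

W1 and W2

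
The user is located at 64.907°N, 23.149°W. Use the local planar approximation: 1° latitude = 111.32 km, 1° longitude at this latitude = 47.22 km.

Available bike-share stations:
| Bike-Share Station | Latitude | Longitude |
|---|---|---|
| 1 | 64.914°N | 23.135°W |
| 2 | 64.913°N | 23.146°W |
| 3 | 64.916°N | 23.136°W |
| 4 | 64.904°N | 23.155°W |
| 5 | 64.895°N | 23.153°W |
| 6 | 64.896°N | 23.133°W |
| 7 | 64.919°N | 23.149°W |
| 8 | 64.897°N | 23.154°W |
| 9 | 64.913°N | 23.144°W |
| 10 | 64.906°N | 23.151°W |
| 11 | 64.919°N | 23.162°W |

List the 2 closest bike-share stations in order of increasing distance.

10, 4

Distances from 64.907°N, 23.149°W:
1: √((0.007·111.32)² + (0.014·47.22)²) = √(0.60721 + 0.43703) = 1.022 km
2: √((0.006·111.32)² + (0.003·47.22)²) = √(0.44612 + 0.02007) = 0.683 km
3: √((0.009·111.32)² + (0.013·47.22)²) = √(1.00376 + 0.37682) = 1.175 km
4: √((-0.003·111.32)² + (-0.006·47.22)²) = √(0.11153 + 0.08027) = 0.438 km
5: √((-0.012·111.32)² + (-0.004·47.22)²) = √(1.78447 + 0.03568) = 1.349 km
6: √((-0.011·111.32)² + (0.016·47.22)²) = √(1.49945 + 0.57081) = 1.439 km
7: √((0.012·111.32)² + (0.000·47.22)²) = √(1.78447 + 0.00000) = 1.336 km
8: √((-0.010·111.32)² + (-0.005·47.22)²) = √(1.23921 + 0.05574) = 1.138 km
9: √((0.006·111.32)² + (0.005·47.22)²) = √(0.44612 + 0.05574) = 0.708 km
10: √((-0.001·111.32)² + (-0.002·47.22)²) = √(0.01239 + 0.00892) = 0.146 km
11: √((0.012·111.32)² + (-0.013·47.22)²) = √(1.78447 + 0.37682) = 1.470 km
Sorted: 10 (0.146 km) < 4 (0.438 km) < 2 (0.683 km) < 9 (0.708 km) < …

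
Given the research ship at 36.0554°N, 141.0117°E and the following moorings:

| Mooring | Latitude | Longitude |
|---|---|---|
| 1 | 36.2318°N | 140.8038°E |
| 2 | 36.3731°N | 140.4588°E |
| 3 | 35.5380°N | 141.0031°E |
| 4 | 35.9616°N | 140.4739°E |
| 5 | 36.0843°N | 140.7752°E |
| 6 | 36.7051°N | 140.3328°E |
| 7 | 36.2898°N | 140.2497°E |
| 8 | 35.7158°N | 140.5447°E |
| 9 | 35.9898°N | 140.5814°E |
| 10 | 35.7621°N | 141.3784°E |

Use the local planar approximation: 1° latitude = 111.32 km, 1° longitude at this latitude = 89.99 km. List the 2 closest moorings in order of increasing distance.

5, 1

Distances from 36.0554°N, 141.0117°E:
1: √((0.1764·111.32)² + (-0.2079·89.99)²) = √(385.605799 + 350.023725) = 27.1225 km
2: √((0.3177·111.32)² + (-0.5529·89.99)²) = √(1250.779703 + 2475.606894) = 61.0441 km
3: √((-0.5174·111.32)² + (-0.0086·89.99)²) = √(3317.410723 + 0.598943) = 57.6022 km
4: √((-0.0938·111.32)² + (-0.5378·89.99)²) = √(109.031521 + 2342.233021) = 49.5102 km
5: √((0.0289·111.32)² + (-0.2365·89.99)²) = √(10.350041 + 452.950553) = 21.5244 km
6: √((0.6497·111.32)² + (-0.6789·89.99)²) = √(5230.848344 + 3732.502618) = 94.6750 km
7: √((0.2344·111.32)² + (-0.7620·89.99)²) = √(680.865941 + 4702.171299) = 73.3692 km
8: √((-0.3396·111.32)² + (-0.4670·89.99)²) = √(1429.162981 + 1766.128362) = 56.5269 km
9: √((-0.0656·111.32)² + (-0.4303·89.99)²) = √(53.327850 + 1499.447263) = 39.4053 km
10: √((-0.2933·111.32)² + (0.3667·89.99)²) = √(1066.032687 + 1088.955978) = 46.4219 km
Sorted: 5 (21.5244 km) < 1 (27.1225 km) < 9 (39.4053 km) < 10 (46.4219 km) < …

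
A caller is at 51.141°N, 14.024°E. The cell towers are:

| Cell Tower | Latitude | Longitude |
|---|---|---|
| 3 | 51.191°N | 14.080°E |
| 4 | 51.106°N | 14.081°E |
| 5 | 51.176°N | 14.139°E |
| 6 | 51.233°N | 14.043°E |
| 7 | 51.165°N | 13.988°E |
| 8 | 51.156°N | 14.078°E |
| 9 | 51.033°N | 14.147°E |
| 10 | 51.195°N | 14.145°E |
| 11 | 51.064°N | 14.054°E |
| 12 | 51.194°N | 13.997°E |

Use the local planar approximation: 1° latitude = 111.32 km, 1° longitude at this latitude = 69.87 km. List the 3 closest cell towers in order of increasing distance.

7, 8, 4

Distances from 51.141°N, 14.024°E:
3: √((0.050·111.32)² + (0.056·69.87)²) = √(30.98036 + 15.30938) = 6.804 km
4: √((-0.035·111.32)² + (0.057·69.87)²) = √(15.18037 + 15.86102) = 5.571 km
5: √((0.035·111.32)² + (0.115·69.87)²) = √(15.18037 + 64.56203) = 8.930 km
6: √((0.092·111.32)² + (0.019·69.87)²) = √(104.88709 + 1.76234) = 10.327 km
7: √((0.024·111.32)² + (-0.036·69.87)²) = √(7.13787 + 6.32683) = 3.669 km
8: √((0.015·111.32)² + (0.054·69.87)²) = √(2.78823 + 14.23538) = 4.126 km
9: √((-0.108·111.32)² + (0.123·69.87)²) = √(144.54195 + 73.85701) = 14.778 km
10: √((0.054·111.32)² + (0.121·69.87)²) = √(36.13549 + 71.47468) = 10.374 km
11: √((-0.077·111.32)² + (0.030·69.87)²) = √(73.47301 + 4.39364) = 8.824 km
12: √((0.053·111.32)² + (-0.027·69.87)²) = √(34.80953 + 3.55884) = 6.194 km
Sorted: 7 (3.669 km) < 8 (4.126 km) < 4 (5.571 km) < 12 (6.194 km) < 3 (6.804 km) < …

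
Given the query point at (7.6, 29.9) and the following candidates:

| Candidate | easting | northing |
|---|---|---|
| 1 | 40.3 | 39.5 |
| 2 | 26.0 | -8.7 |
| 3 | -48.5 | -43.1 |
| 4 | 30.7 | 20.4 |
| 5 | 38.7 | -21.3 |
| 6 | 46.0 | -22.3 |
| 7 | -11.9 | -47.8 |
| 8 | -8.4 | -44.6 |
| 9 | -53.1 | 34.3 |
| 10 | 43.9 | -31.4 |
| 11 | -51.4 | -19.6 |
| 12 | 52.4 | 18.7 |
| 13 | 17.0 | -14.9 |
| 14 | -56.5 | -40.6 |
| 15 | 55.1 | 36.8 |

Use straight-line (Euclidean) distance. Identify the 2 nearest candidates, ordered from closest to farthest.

4, 1

Distances from (7.6, 29.9):
1: √((32.7)² + (9.6)²) = √(1069.290 + 92.160) = 34.1
2: √((18.4)² + (-38.6)²) = √(338.560 + 1489.960) = 42.8
3: √((-56.1)² + (-73.0)²) = √(3147.210 + 5329.000) = 92.1
4: √((23.1)² + (-9.5)²) = √(533.610 + 90.250) = 25.0
5: √((31.1)² + (-51.2)²) = √(967.210 + 2621.440) = 59.9
6: √((38.4)² + (-52.2)²) = √(1474.560 + 2724.840) = 64.8
7: √((-19.5)² + (-77.7)²) = √(380.250 + 6037.290) = 80.1
8: √((-16.0)² + (-74.5)²) = √(256.000 + 5550.250) = 76.2
9: √((-60.7)² + (4.4)²) = √(3684.490 + 19.360) = 60.9
10: √((36.3)² + (-61.3)²) = √(1317.690 + 3757.690) = 71.2
11: √((-59.0)² + (-49.5)²) = √(3481.000 + 2450.250) = 77.0
12: √((44.8)² + (-11.2)²) = √(2007.040 + 125.440) = 46.2
13: √((9.4)² + (-44.8)²) = √(88.360 + 2007.040) = 45.8
14: √((-64.1)² + (-70.5)²) = √(4108.810 + 4970.250) = 95.3
15: √((47.5)² + (6.9)²) = √(2256.250 + 47.610) = 48.0
Sorted: 4 (25.0) < 1 (34.1) < 2 (42.8) < 13 (45.8) < …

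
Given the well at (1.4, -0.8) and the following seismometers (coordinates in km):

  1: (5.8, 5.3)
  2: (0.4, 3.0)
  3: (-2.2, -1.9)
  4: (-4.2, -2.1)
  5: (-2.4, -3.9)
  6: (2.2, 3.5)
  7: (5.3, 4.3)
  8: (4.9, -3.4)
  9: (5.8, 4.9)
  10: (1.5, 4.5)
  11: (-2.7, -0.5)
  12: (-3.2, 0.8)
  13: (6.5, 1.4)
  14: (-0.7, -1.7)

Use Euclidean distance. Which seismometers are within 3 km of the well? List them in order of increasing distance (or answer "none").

Distances from (1.4, -0.8):
1: √((4.4)² + (6.1)²) = √(19.3600 + 37.2100) = 7.52 km
2: √((-1.0)² + (3.8)²) = √(1.0000 + 14.4400) = 3.93 km
3: √((-3.6)² + (-1.1)²) = √(12.9600 + 1.2100) = 3.76 km
4: √((-5.6)² + (-1.3)²) = √(31.3600 + 1.6900) = 5.75 km
5: √((-3.8)² + (-3.1)²) = √(14.4400 + 9.6100) = 4.90 km
6: √((0.8)² + (4.3)²) = √(0.6400 + 18.4900) = 4.37 km
7: √((3.9)² + (5.1)²) = √(15.2100 + 26.0100) = 6.42 km
8: √((3.5)² + (-2.6)²) = √(12.2500 + 6.7600) = 4.36 km
9: √((4.4)² + (5.7)²) = √(19.3600 + 32.4900) = 7.20 km
10: √((0.1)² + (5.3)²) = √(0.0100 + 28.0900) = 5.30 km
11: √((-4.1)² + (0.3)²) = √(16.8100 + 0.0900) = 4.11 km
12: √((-4.6)² + (1.6)²) = √(21.1600 + 2.5600) = 4.87 km
13: √((5.1)² + (2.2)²) = √(26.0100 + 4.8400) = 5.55 km
14: √((-2.1)² + (-0.9)²) = √(4.4100 + 0.8100) = 2.28 km
Threshold 3 km: 14 (2.28 km) is within range.

14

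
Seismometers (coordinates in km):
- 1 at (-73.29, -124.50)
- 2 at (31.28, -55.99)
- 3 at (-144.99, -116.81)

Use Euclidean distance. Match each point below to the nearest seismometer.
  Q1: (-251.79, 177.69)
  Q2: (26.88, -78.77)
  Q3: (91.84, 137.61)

Q1→3; Q2→2; Q3→2

Q1 at (-251.79, 177.69):
  1: 350.97 km
  2: 367.06 km
  3: 313.27 km
  → nearest: 3 (313.27 km)
Q2 at (26.88, -78.77):
  1: 110.11 km
  2: 23.20 km
  3: 176.03 km
  → nearest: 2 (23.20 km)
Q3 at (91.84, 137.61):
  1: 309.79 km
  2: 202.85 km
  3: 347.59 km
  → nearest: 2 (202.85 km)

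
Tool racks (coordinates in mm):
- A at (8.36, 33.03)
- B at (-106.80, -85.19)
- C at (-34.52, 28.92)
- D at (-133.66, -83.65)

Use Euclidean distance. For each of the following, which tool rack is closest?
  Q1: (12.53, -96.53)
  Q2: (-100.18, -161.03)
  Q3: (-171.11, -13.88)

Q1 at (12.53, -96.53):
  A: √((-4.17)² + (129.56)²) = √(17.3889 + 16785.7936) = 129.63 mm
  B: √((-119.33)² + (11.34)²) = √(14239.6489 + 128.5956) = 119.87 mm
  C: √((-47.05)² + (125.45)²) = √(2213.7025 + 15737.7025) = 133.98 mm
  D: √((-146.19)² + (12.88)²) = √(21371.5161 + 165.8944) = 146.76 mm
  → nearest: B (119.87 mm)
Q2 at (-100.18, -161.03):
  A: √((108.54)² + (194.06)²) = √(11780.9316 + 37659.2836) = 222.35 mm
  B: √((-6.62)² + (75.84)²) = √(43.8244 + 5751.7056) = 76.13 mm
  C: √((65.66)² + (189.95)²) = √(4311.2356 + 36081.0025) = 200.98 mm
  D: √((-33.48)² + (77.38)²) = √(1120.9104 + 5987.6644) = 84.31 mm
  → nearest: B (76.13 mm)
Q3 at (-171.11, -13.88):
  A: √((179.47)² + (46.91)²) = √(32209.4809 + 2200.5481) = 185.50 mm
  B: √((64.31)² + (-71.31)²) = √(4135.7761 + 5085.1161) = 96.03 mm
  C: √((136.59)² + (42.80)²) = √(18656.8281 + 1831.8400) = 143.14 mm
  D: √((37.45)² + (-69.77)²) = √(1402.5025 + 4867.8529) = 79.19 mm
  → nearest: D (79.19 mm)

Q1→B; Q2→B; Q3→D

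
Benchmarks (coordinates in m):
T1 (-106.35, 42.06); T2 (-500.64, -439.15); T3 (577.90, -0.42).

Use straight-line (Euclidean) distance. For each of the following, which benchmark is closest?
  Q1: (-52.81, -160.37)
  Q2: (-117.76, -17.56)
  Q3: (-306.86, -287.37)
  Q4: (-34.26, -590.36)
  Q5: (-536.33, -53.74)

Q1→T1; Q2→T1; Q3→T2; Q4→T2; Q5→T2

Q1 at (-52.81, -160.37):
  T1: 209.39 m
  T2: 527.51 m
  T3: 650.68 m
  → nearest: T1 (209.39 m)
Q2 at (-117.76, -17.56):
  T1: 60.70 m
  T2: 569.50 m
  T3: 695.87 m
  → nearest: T1 (60.70 m)
Q3 at (-306.86, -287.37):
  T1: 385.65 m
  T2: 246.15 m
  T3: 930.13 m
  → nearest: T2 (246.15 m)
Q4 at (-34.26, -590.36):
  T1: 636.52 m
  T2: 490.28 m
  T3: 850.16 m
  → nearest: T2 (490.28 m)
Q5 at (-536.33, -53.74):
  T1: 440.52 m
  T2: 387.06 m
  T3: 1115.51 m
  → nearest: T2 (387.06 m)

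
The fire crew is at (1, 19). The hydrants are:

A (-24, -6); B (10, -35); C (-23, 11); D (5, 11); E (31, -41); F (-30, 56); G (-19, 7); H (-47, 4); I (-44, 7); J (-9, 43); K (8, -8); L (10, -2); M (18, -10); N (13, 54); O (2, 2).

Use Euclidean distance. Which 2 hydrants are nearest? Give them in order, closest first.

Distances from (1, 19):
A: √((-25)² + (-25)²) = √(625.000 + 625.000) = 35.4
B: √((9)² + (-54)²) = √(81.000 + 2916.000) = 54.7
C: √((-24)² + (-8)²) = √(576.000 + 64.000) = 25.3
D: √((4)² + (-8)²) = √(16.000 + 64.000) = 8.9
E: √((30)² + (-60)²) = √(900.000 + 3600.000) = 67.1
F: √((-31)² + (37)²) = √(961.000 + 1369.000) = 48.3
G: √((-20)² + (-12)²) = √(400.000 + 144.000) = 23.3
H: √((-48)² + (-15)²) = √(2304.000 + 225.000) = 50.3
I: √((-45)² + (-12)²) = √(2025.000 + 144.000) = 46.6
J: √((-10)² + (24)²) = √(100.000 + 576.000) = 26.0
K: √((7)² + (-27)²) = √(49.000 + 729.000) = 27.9
L: √((9)² + (-21)²) = √(81.000 + 441.000) = 22.8
M: √((17)² + (-29)²) = √(289.000 + 841.000) = 33.6
N: √((12)² + (35)²) = √(144.000 + 1225.000) = 37.0
O: √((1)² + (-17)²) = √(1.000 + 289.000) = 17.0
Sorted: D (8.9) < O (17.0) < L (22.8) < G (23.3) < …

D, O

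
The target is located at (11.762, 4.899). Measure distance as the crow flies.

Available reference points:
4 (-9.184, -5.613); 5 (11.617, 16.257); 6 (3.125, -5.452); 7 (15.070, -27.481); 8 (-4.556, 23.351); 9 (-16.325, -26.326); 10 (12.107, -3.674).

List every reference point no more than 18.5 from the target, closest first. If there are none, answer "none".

10, 5, 6

Distances from (11.762, 4.899):
4: √((-20.946)² + (-10.512)²) = √(438.73492 + 110.50214) = 23.436
5: √((-0.145)² + (11.358)²) = √(0.02102 + 129.00416) = 11.359
6: √((-8.637)² + (-10.351)²) = √(74.59777 + 107.14320) = 13.481
7: √((3.308)² + (-32.380)²) = √(10.94286 + 1048.46440) = 32.549
8: √((-16.318)² + (18.452)²) = √(266.27712 + 340.47630) = 24.632
9: √((-28.087)² + (-31.225)²) = √(788.87957 + 975.00063) = 41.999
10: √((0.345)² + (-8.573)²) = √(0.11902 + 73.49633) = 8.580
Threshold 18.5: 10 (8.580), 5 (11.359), 6 (13.481) are within range.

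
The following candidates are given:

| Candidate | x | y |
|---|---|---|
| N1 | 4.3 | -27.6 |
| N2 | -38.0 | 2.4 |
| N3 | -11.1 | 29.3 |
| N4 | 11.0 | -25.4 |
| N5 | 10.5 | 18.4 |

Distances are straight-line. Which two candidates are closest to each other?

N1 and N4

Pairwise distances:
N1–N4: 7.1
N3–N5: 24.2
N2–N3: 38.0
N4–N5: 43.8
N1–N5: 46.4
N2–N5: 51.1
N1–N2: 51.9
N2–N4: 56.3
N1–N3: 58.9
N3–N4: 59.0
Closest pair: N1–N4 at 7.1.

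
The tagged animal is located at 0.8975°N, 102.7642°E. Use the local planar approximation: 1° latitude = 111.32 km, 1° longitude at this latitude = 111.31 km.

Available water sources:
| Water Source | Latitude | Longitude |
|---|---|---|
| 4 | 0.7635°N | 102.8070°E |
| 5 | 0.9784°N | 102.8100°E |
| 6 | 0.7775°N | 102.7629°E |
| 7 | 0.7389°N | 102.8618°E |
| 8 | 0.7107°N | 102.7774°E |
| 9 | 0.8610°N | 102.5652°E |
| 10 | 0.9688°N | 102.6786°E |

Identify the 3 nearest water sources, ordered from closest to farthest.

Distances from 0.8975°N, 102.7642°E:
4: √((-0.1340·111.32)² + (0.0428·111.31)²) = √(222.513309 + 22.696344) = 15.6592 km
5: √((0.0809·111.32)² + (0.0458·111.31)²) = √(81.104218 + 25.989584) = 10.3486 km
6: √((-0.1200·111.32)² + (-0.0013·111.31)²) = √(178.446851 + 0.020939) = 13.3592 km
7: √((-0.1586·111.32)² + (0.0976·111.31)²) = √(311.711454 + 118.023367) = 20.7300 km
8: √((-0.1868·111.32)² + (0.0132·111.31)²) = √(432.414391 + 2.158819) = 20.8464 km
9: √((-0.0365·111.32)² + (-0.1990·111.31)²) = √(16.509432 + 490.653067) = 22.5203 km
10: √((0.0713·111.32)² + (-0.0856·111.31)²) = √(62.997810 + 90.785376) = 12.4009 km
Sorted: 5 (10.3486 km) < 10 (12.4009 km) < 6 (13.3592 km) < 4 (15.6592 km) < 7 (20.7300 km) < …

5, 10, 6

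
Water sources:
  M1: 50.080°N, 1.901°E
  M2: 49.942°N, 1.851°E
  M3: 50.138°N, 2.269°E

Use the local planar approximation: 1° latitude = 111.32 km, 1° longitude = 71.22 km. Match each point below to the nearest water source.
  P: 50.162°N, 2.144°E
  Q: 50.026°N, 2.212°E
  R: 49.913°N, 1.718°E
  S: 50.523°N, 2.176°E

P at 50.162°N, 2.144°E:
  M1: √((-0.082·111.32)² + (-0.243·71.22)²) = √(83.32477 + 299.51356) = 19.566 km
  M2: √((-0.220·111.32)² + (-0.293·71.22)²) = √(599.77969 + 435.45089) = 32.175 km
  M3: √((-0.024·111.32)² + (0.125·71.22)²) = √(7.13787 + 79.25451) = 9.295 km
  → nearest: M3 (9.295 km)
Q at 50.026°N, 2.212°E:
  M1: √((0.054·111.32)² + (-0.311·71.22)²) = √(36.13549 + 490.59681) = 22.951 km
  M2: √((-0.084·111.32)² + (-0.361·71.22)²) = √(87.43896 + 661.02570) = 27.358 km
  M3: √((0.112·111.32)² + (0.057·71.22)²) = √(155.44703 + 16.47987) = 13.112 km
  → nearest: M3 (13.112 km)
R at 49.913°N, 1.718°E:
  M1: √((0.167·111.32)² + (0.183·71.22)²) = √(345.60446 + 169.86587) = 22.704 km
  M2: √((0.029·111.32)² + (0.133·71.22)²) = √(10.42179 + 89.72371) = 10.007 km
  M3: √((0.225·111.32)² + (0.551·71.22)²) = √(627.35221 + 1539.95183) = 46.554 km
  → nearest: M2 (10.007 km)
S at 50.523°N, 2.176°E:
  M1: √((-0.443·111.32)² + (-0.275·71.22)²) = √(2431.94555 + 383.59181) = 53.062 km
  M2: √((-0.581·111.32)² + (-0.325·71.22)²) = √(4183.10398 + 535.76046) = 68.694 km
  M3: √((-0.385·111.32)² + (0.093·71.22)²) = √(1836.82531 + 43.87022) = 43.367 km
  → nearest: M3 (43.367 km)

P→M3; Q→M3; R→M2; S→M3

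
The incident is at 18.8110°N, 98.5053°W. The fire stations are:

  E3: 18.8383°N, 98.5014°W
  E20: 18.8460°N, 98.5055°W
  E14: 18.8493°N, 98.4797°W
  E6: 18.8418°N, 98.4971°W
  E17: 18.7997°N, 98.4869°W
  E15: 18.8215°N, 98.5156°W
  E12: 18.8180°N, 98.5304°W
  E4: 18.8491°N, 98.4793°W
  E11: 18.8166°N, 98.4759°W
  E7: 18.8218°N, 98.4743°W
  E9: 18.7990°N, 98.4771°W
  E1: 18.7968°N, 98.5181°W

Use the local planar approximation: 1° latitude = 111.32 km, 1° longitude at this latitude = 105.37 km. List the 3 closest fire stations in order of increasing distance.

Distances from 18.8110°N, 98.5053°W:
E3: √((0.0273·111.32)² + (0.0039·105.37)²) = √(9.235740 + 0.168874) = 3.0667 km
E20: √((0.0350·111.32)² + (-0.0002·105.37)²) = √(15.180374 + 0.000444) = 3.8963 km
E14: √((0.0383·111.32)² + (0.0256·105.37)²) = √(18.177910 + 7.276355) = 5.0452 km
E6: √((0.0308·111.32)² + (0.0082·105.37)²) = √(11.755682 + 0.746555) = 3.5359 km
E17: √((-0.0113·111.32)² + (0.0184·105.37)²) = √(1.582353 + 3.758976) = 2.3111 km
E15: √((0.0105·111.32)² + (-0.0103·105.37)²) = √(1.366234 + 1.177900) = 1.5950 km
E12: √((0.0070·111.32)² + (-0.0251·105.37)²) = √(0.607215 + 6.994898) = 2.7572 km
E4: √((0.0381·111.32)² + (0.0260·105.37)²) = √(17.988558 + 7.505518) = 5.0492 km
E11: √((0.0056·111.32)² + (0.0294·105.37)²) = √(0.388618 + 9.596848) = 3.1600 km
E7: √((0.0108·111.32)² + (0.0310·105.37)²) = √(1.445419 + 10.669826) = 3.4807 km
E9: √((-0.0120·111.32)² + (0.0282·105.37)²) = √(1.784469 + 8.829420) = 3.2579 km
E1: √((-0.0142·111.32)² + (-0.0128·105.37)²) = √(2.498752 + 1.819089) = 2.0779 km
Sorted: E15 (1.5950 km) < E1 (2.0779 km) < E17 (2.3111 km) < E12 (2.7572 km) < E3 (3.0667 km) < …

E15, E1, E17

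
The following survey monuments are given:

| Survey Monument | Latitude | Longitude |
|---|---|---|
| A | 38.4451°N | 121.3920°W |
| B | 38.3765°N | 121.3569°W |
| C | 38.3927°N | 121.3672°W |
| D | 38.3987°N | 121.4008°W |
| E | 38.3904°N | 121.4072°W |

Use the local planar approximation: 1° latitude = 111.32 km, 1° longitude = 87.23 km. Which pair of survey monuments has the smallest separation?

D and E

Pairwise distances:
A–B: 8.2275 km
A–C: 6.2214 km
A–D: 5.2220 km
A–E: 6.2319 km
B–C: 2.0148 km
B–D: 4.5576 km
B–E: 4.6525 km
C–D: 3.0061 km
C–E: 3.4986 km
D–E: 1.0795 km
Closest pair: D–E at 1.0795 km.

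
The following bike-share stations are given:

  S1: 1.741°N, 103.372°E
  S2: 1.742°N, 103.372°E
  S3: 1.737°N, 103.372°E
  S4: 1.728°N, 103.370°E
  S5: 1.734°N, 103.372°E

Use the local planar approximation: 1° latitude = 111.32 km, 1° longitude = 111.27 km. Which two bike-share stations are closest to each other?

S1 and S2

Pairwise distances:
S1–S2: √((0.001·111.32)² + (0.000·111.27)²) = √(0.01239 + 0.00000) = 0.111 km
S1–S3: √((-0.004·111.32)² + (0.000·111.27)²) = √(0.19827 + 0.00000) = 0.445 km
S1–S4: √((-0.013·111.32)² + (-0.002·111.27)²) = √(2.09427 + 0.04952) = 1.464 km
S1–S5: √((-0.007·111.32)² + (0.000·111.27)²) = √(0.60721 + 0.00000) = 0.779 km
S2–S3: √((-0.005·111.32)² + (0.000·111.27)²) = √(0.30980 + 0.00000) = 0.557 km
S2–S4: √((-0.014·111.32)² + (-0.002·111.27)²) = √(2.42886 + 0.04952) = 1.574 km
S2–S5: √((-0.008·111.32)² + (0.000·111.27)²) = √(0.79310 + 0.00000) = 0.891 km
S3–S4: √((-0.009·111.32)² + (-0.002·111.27)²) = √(1.00376 + 0.04952) = 1.026 km
S3–S5: √((-0.003·111.32)² + (0.000·111.27)²) = √(0.11153 + 0.00000) = 0.334 km
S4–S5: √((0.006·111.32)² + (0.002·111.27)²) = √(0.44612 + 0.04952) = 0.704 km
Closest pair: S1–S2 at 0.111 km.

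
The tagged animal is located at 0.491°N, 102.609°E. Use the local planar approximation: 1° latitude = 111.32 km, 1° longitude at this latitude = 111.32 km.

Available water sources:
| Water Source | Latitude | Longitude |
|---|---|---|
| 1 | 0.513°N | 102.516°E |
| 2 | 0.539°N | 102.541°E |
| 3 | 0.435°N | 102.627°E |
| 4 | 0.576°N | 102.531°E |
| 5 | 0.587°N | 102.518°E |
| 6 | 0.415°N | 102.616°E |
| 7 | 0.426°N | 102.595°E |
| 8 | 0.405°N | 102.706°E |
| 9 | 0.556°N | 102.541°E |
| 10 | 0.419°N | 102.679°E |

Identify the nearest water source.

Distances from 0.491°N, 102.609°E:
1: 10.638 km
2: 9.266 km
3: 6.548 km
4: 12.842 km
5: 14.725 km
6: 8.496 km
7: 7.402 km
8: 14.431 km
9: 10.472 km
10: 11.179 km
Minimum: 3 at 6.548 km.

3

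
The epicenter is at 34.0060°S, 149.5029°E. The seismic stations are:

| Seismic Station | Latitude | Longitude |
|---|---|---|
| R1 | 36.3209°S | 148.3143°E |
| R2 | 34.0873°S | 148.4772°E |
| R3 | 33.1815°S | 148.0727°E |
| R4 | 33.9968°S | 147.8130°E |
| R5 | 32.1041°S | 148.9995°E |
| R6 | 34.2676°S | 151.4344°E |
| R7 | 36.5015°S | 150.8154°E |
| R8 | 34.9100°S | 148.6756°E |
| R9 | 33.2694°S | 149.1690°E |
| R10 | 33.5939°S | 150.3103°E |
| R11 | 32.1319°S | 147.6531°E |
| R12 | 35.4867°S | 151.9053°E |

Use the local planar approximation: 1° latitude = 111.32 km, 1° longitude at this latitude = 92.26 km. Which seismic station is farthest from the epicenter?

Distances from 34.0060°S, 149.5029°E:
R1: √((-2.3149·111.32)² + (-1.1886·92.26)²) = √(66406.541916 + 12025.367360) = 280.0570 km
R2: √((-0.0813·111.32)² + (-1.0257·92.26)²) = √(81.908220 + 8955.041680) = 95.0629 km
R3: √((0.8245·111.32)² + (-1.4302·92.26)²) = √(8424.181502 + 17410.869003) = 160.7329 km
R4: √((0.0092·111.32)² + (-1.6899·92.26)²) = √(1.048871 + 24307.982357) = 155.9135 km
R5: √((1.9019·111.32)² + (-0.5034·92.26)²) = √(44825.150068 + 2157.015783) = 216.7537 km
R6: √((-0.2616·111.32)² + (1.9315·92.26)²) = √(848.050813 + 31755.307716) = 180.5640 km
R7: √((-2.4955·111.32)² + (1.3125·92.26)²) = √(77172.317737 + 14663.090827) = 303.0436 km
R8: √((-0.9040·111.32)² + (-0.8273·92.26)²) = √(10127.057044 + 5825.764828) = 126.3045 km
R9: √((0.7366·111.32)² + (-0.3339·92.26)²) = √(6723.723171 + 948.985854) = 87.5940 km
R10: √((0.4121·111.32)² + (0.8074·92.26)²) = √(2104.513056 + 5548.867962) = 87.4836 km
R11: √((1.8741·111.32)² + (-1.8498·92.26)²) = √(43524.312182 + 29125.705290) = 269.5367 km
R12: √((-1.4807·111.32)² + (2.4024·92.26)²) = √(27169.431304 + 49126.693980) = 276.2175 km
Maximum: R7 at 303.0436 km.

R7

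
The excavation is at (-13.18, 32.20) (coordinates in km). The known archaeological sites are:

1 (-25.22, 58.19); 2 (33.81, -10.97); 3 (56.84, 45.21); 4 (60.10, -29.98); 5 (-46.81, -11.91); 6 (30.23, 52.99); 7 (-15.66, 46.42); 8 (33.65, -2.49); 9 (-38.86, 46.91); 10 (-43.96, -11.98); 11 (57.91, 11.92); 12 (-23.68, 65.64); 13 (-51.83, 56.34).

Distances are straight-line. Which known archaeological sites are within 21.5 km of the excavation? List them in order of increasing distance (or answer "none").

7

Distances from (-13.18, 32.20):
1: √((-12.04)² + (25.99)²) = √(144.9616 + 675.4801) = 28.64 km
2: √((46.99)² + (-43.17)²) = √(2208.0601 + 1863.6489) = 63.81 km
3: √((70.02)² + (13.01)²) = √(4902.8004 + 169.2601) = 71.22 km
4: √((73.28)² + (-62.18)²) = √(5369.9584 + 3866.3524) = 96.11 km
5: √((-33.63)² + (-44.11)²) = √(1130.9769 + 1945.6921) = 55.47 km
6: √((43.41)² + (20.79)²) = √(1884.4281 + 432.2241) = 48.13 km
7: √((-2.48)² + (14.22)²) = √(6.1504 + 202.2084) = 14.43 km
8: √((46.83)² + (-34.69)²) = √(2193.0489 + 1203.3961) = 58.28 km
9: √((-25.68)² + (14.71)²) = √(659.4624 + 216.3841) = 29.59 km
10: √((-30.78)² + (-44.18)²) = √(947.4084 + 1951.8724) = 53.84 km
11: √((71.09)² + (-20.28)²) = √(5053.7881 + 411.2784) = 73.93 km
12: √((-10.50)² + (33.44)²) = √(110.2500 + 1118.2336) = 35.05 km
13: √((-38.65)² + (24.14)²) = √(1493.8225 + 582.7396) = 45.57 km
Threshold 21.5 km: 7 (14.43 km) is within range.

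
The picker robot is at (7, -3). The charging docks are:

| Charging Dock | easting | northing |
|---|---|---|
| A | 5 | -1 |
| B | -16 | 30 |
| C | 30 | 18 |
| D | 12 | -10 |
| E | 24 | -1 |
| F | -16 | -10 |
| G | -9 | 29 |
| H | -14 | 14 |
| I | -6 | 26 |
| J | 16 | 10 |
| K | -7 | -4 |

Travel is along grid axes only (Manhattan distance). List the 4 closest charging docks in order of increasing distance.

A, D, K, E

Distances from (7, -3):
A: |-2| + |2| = 2 + 2 = 4
B: |-23| + |33| = 23 + 33 = 56
C: |23| + |21| = 23 + 21 = 44
D: |5| + |-7| = 5 + 7 = 12
E: |17| + |2| = 17 + 2 = 19
F: |-23| + |-7| = 23 + 7 = 30
G: |-16| + |32| = 16 + 32 = 48
H: |-21| + |17| = 21 + 17 = 38
I: |-13| + |29| = 13 + 29 = 42
J: |9| + |13| = 9 + 13 = 22
K: |-14| + |-1| = 14 + 1 = 15
Sorted: A (4) < D (12) < K (15) < E (19) < J (22) < F (30) < …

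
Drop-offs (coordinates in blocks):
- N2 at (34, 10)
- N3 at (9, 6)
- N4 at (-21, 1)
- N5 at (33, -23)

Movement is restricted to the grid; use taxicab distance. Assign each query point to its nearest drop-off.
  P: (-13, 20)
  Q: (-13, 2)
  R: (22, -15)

P→N4; Q→N4; R→N5

P at (-13, 20):
  N2: |47| + |-10| = 47 + 10 = 57 blocks
  N3: |22| + |-14| = 22 + 14 = 36 blocks
  N4: |-8| + |-19| = 8 + 19 = 27 blocks
  N5: |46| + |-43| = 46 + 43 = 89 blocks
  → nearest: N4 (27 blocks)
Q at (-13, 2):
  N2: |47| + |8| = 47 + 8 = 55 blocks
  N3: |22| + |4| = 22 + 4 = 26 blocks
  N4: |-8| + |-1| = 8 + 1 = 9 blocks
  N5: |46| + |-25| = 46 + 25 = 71 blocks
  → nearest: N4 (9 blocks)
R at (22, -15):
  N2: |12| + |25| = 12 + 25 = 37 blocks
  N3: |-13| + |21| = 13 + 21 = 34 blocks
  N4: |-43| + |16| = 43 + 16 = 59 blocks
  N5: |11| + |-8| = 11 + 8 = 19 blocks
  → nearest: N5 (19 blocks)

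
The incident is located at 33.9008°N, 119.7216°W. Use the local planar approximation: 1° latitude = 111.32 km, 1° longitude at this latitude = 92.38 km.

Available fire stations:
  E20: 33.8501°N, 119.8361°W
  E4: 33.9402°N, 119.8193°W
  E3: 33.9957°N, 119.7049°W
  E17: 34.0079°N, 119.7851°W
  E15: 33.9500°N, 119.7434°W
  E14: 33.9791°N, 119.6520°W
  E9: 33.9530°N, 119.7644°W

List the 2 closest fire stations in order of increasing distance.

E15, E9

Distances from 33.9008°N, 119.7216°W:
E20: 11.9891 km
E4: 10.0348 km
E3: 10.6763 km
E17: 13.2874 km
E15: 5.8355 km
E14: 10.8312 km
E9: 7.0285 km
Sorted: E15 (5.8355 km) < E9 (7.0285 km) < E4 (10.0348 km) < E3 (10.6763 km) < …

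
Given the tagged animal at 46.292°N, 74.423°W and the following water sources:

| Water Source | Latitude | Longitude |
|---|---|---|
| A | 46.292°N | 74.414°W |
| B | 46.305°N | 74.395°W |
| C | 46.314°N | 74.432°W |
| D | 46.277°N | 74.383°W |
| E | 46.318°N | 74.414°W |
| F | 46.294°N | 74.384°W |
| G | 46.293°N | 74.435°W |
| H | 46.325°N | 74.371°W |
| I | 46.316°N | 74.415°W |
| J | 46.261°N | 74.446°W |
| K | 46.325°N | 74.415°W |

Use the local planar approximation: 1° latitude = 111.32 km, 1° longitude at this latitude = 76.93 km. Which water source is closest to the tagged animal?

Distances from 46.292°N, 74.423°W:
A: 0.692 km
B: 2.595 km
C: 2.545 km
D: 3.501 km
E: 2.976 km
F: 3.009 km
G: 0.930 km
H: 5.431 km
I: 2.742 km
J: 3.878 km
K: 3.725 km
Minimum: A at 0.692 km.

A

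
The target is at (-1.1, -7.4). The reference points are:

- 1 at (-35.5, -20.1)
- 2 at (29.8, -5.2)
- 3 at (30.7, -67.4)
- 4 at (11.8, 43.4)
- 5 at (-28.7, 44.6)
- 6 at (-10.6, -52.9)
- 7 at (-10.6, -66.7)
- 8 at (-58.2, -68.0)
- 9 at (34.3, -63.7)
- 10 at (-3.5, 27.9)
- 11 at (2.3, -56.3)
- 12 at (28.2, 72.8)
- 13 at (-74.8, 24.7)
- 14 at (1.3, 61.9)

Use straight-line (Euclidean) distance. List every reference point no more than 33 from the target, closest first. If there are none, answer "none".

Distances from (-1.1, -7.4):
1: √((-34.4)² + (-12.7)²) = √(1183.360 + 161.290) = 36.7
2: √((30.9)² + (2.2)²) = √(954.810 + 4.840) = 31.0
3: √((31.8)² + (-60.0)²) = √(1011.240 + 3600.000) = 67.9
4: √((12.9)² + (50.8)²) = √(166.410 + 2580.640) = 52.4
5: √((-27.6)² + (52.0)²) = √(761.760 + 2704.000) = 58.9
6: √((-9.5)² + (-45.5)²) = √(90.250 + 2070.250) = 46.5
7: √((-9.5)² + (-59.3)²) = √(90.250 + 3516.490) = 60.1
8: √((-57.1)² + (-60.6)²) = √(3260.410 + 3672.360) = 83.3
9: √((35.4)² + (-56.3)²) = √(1253.160 + 3169.690) = 66.5
10: √((-2.4)² + (35.3)²) = √(5.760 + 1246.090) = 35.4
11: √((3.4)² + (-48.9)²) = √(11.560 + 2391.210) = 49.0
12: √((29.3)² + (80.2)²) = √(858.490 + 6432.040) = 85.4
13: √((-73.7)² + (32.1)²) = √(5431.690 + 1030.410) = 80.4
14: √((2.4)² + (69.3)²) = √(5.760 + 4802.490) = 69.3
Threshold 33: 2 (31.0) is within range.

2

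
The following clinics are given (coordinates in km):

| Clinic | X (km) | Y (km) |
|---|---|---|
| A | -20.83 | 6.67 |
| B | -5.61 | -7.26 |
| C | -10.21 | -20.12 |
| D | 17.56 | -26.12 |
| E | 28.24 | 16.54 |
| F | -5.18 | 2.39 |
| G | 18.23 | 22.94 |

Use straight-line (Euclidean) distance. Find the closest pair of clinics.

B and F

Pairwise distances:
A–B: √((15.22)² + (-13.93)²) = √(231.6484 + 194.0449) = 20.63 km
A–C: √((10.62)² + (-26.79)²) = √(112.7844 + 717.7041) = 28.82 km
A–D: √((38.39)² + (-32.79)²) = √(1473.7921 + 1075.1841) = 50.49 km
A–E: √((49.07)² + (9.87)²) = √(2407.8649 + 97.4169) = 50.05 km
A–F: √((15.65)² + (-4.28)²) = √(244.9225 + 18.3184) = 16.22 km
A–G: √((39.06)² + (16.27)²) = √(1525.6836 + 264.7129) = 42.31 km
B–C: √((-4.60)² + (-12.86)²) = √(21.1600 + 165.3796) = 13.66 km
B–D: √((23.17)² + (-18.86)²) = √(536.8489 + 355.6996) = 29.88 km
B–E: √((33.85)² + (23.80)²) = √(1145.8225 + 566.4400) = 41.38 km
B–F: √((0.43)² + (9.65)²) = √(0.1849 + 93.1225) = 9.66 km
B–G: √((23.84)² + (30.20)²) = √(568.3456 + 912.0400) = 38.48 km
C–D: √((27.77)² + (-6.00)²) = √(771.1729 + 36.0000) = 28.41 km
C–E: √((38.45)² + (36.66)²) = √(1478.4025 + 1343.9556) = 53.13 km
C–F: √((5.03)² + (22.51)²) = √(25.3009 + 506.7001) = 23.07 km
C–G: √((28.44)² + (43.06)²) = √(808.8336 + 1854.1636) = 51.60 km
D–E: √((10.68)² + (42.66)²) = √(114.0624 + 1819.8756) = 43.98 km
D–F: √((-22.74)² + (28.51)²) = √(517.1076 + 812.8201) = 36.47 km
D–G: √((0.67)² + (49.06)²) = √(0.4489 + 2406.8836) = 49.06 km
E–F: √((-33.42)² + (-14.15)²) = √(1116.8964 + 200.2225) = 36.29 km
E–G: √((-10.01)² + (6.40)²) = √(100.2001 + 40.9600) = 11.88 km
F–G: √((23.41)² + (20.55)²) = √(548.0281 + 422.3025) = 31.15 km
Closest pair: B–F at 9.66 km.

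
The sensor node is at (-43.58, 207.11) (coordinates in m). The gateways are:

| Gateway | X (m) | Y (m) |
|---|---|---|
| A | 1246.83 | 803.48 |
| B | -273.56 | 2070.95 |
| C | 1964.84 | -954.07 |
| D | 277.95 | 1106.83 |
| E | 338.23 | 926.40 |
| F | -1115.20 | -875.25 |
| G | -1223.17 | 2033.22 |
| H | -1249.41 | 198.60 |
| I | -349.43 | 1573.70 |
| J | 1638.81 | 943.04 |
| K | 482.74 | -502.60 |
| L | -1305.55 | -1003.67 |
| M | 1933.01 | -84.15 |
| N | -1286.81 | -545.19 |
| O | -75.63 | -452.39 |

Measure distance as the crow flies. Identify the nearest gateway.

Distances from (-43.58, 207.11):
A: √((1290.41)² + (596.37)²) = √(1665157.9681 + 355657.1769) = 1421.55 m
B: √((-229.98)² + (1863.84)²) = √(52890.8004 + 3473899.5456) = 1877.98 m
C: √((2008.42)² + (-1161.18)²) = √(4033750.8964 + 1348338.9924) = 2319.93 m
D: √((321.53)² + (899.72)²) = √(103381.5409 + 809496.0784) = 955.45 m
E: √((381.81)² + (719.29)²) = √(145778.8761 + 517378.1041) = 814.34 m
F: √((-1071.62)² + (-1082.36)²) = √(1148369.4244 + 1171503.1696) = 1523.11 m
G: √((-1179.59)² + (1826.11)²) = √(1391432.5681 + 3334677.7321) = 2173.96 m
H: √((-1205.83)² + (-8.51)²) = √(1454025.9889 + 72.4201) = 1205.86 m
I: √((-305.85)² + (1366.59)²) = √(93544.2225 + 1867568.2281) = 1400.40 m
J: √((1682.39)² + (735.93)²) = √(2830436.1121 + 541592.9649) = 1836.31 m
K: √((526.32)² + (-709.71)²) = √(277012.7424 + 503688.2841) = 883.57 m
L: √((-1261.97)² + (-1210.78)²) = √(1592568.2809 + 1465988.2084) = 1748.87 m
M: √((1976.59)² + (-291.26)²) = √(3906908.0281 + 84832.3876) = 1997.93 m
N: √((-1243.23)² + (-752.30)²) = √(1545620.8329 + 565955.2900) = 1453.13 m
O: √((-32.05)² + (-659.50)²) = √(1027.2025 + 434940.2500) = 660.28 m
Minimum: O at 660.28 m.

O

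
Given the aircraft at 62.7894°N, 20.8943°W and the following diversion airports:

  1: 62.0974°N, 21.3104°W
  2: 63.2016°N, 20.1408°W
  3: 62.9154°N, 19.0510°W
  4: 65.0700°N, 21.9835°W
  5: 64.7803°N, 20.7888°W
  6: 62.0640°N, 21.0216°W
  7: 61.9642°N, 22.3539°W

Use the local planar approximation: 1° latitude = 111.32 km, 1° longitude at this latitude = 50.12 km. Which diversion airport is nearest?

2

Distances from 62.7894°N, 20.8943°W:
1: √((-0.6920·111.32)² + (-0.4161·50.12)²) = √(5934.150878 + 434.928189) = 79.8065 km
2: √((0.4122·111.32)² + (0.7535·50.12)²) = √(2105.534540 + 1426.226948) = 59.4286 km
3: √((0.1260·111.32)² + (1.8433·50.12)²) = √(196.737653 + 8535.209211) = 93.4449 km
4: √((2.2806·111.32)² + (-1.0892·50.12)²) = √(64453.222415 + 2980.144963) = 259.6794 km
5: √((1.9909·111.32)² + (0.1055·50.12)²) = √(49118.521810 + 27.959348) = 221.6901 km
6: √((-0.7254·111.32)² + (-0.1273·50.12)²) = √(6520.809274 + 40.707922) = 81.0032 km
7: √((-0.8252·111.32)² + (-1.4596·50.12)²) = √(8438.491824 + 5351.676264) = 117.4315 km
Minimum: 2 at 59.4286 km.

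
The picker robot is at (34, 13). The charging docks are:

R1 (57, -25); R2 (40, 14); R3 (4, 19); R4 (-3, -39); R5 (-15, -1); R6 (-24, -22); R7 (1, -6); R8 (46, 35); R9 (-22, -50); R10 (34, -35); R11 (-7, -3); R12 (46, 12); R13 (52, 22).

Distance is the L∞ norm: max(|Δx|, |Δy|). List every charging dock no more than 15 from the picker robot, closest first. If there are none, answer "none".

R2, R12

Distances from (34, 13):
R1: 38
R2: 6
R3: 30
R4: 52
R5: 49
R6: 58
R7: 33
R8: 22
R9: 63
R10: 48
R11: 41
R12: 12
R13: 18
Threshold 15: R2 (6), R12 (12) are within range.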